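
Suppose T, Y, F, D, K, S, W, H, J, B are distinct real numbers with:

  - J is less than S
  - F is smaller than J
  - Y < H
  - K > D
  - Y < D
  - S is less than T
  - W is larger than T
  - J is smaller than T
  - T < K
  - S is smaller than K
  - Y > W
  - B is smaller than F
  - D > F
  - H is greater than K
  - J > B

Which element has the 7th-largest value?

Chaining the given pairs: B < F < J < S < T < W < Y < D < K < H.
Counting 7 from the largest end gives S.

S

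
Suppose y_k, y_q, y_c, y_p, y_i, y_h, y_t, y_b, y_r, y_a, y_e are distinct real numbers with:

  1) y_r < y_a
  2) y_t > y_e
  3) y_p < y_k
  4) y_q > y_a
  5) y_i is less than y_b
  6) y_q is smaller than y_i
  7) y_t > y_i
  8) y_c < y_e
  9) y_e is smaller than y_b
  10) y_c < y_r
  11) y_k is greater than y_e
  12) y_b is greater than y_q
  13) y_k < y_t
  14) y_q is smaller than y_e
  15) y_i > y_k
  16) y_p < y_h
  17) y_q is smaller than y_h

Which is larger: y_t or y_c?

y_t

y_c < y_r and y_r < y_a give y_c < y_a.
Then y_a < y_q extends the chain to y_q.
Then y_q < y_e extends the chain to y_e.
With y_e < y_k: y_c < y_r < y_a < y_q < y_e < y_k.
With y_k < y_i: y_c < y_r < y_a < y_q < y_e < y_k < y_i.
Then y_i < y_t extends the chain to y_t.
So y_c < y_t; y_t is the larger of the two.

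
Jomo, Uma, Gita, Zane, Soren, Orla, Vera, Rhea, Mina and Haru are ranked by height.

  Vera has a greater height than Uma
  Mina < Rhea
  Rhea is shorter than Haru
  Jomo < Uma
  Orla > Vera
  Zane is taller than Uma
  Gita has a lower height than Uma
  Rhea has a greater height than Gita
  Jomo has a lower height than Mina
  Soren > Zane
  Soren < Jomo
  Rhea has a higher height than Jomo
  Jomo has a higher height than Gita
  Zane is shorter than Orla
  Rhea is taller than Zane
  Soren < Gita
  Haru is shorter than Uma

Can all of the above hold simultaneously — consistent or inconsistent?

We have Uma < Zane stated directly, yet also Zane < Soren < Gita < Jomo < Mina < Rhea < Haru < Uma by chaining the others — so Zane < Uma. Contradiction.

inconsistent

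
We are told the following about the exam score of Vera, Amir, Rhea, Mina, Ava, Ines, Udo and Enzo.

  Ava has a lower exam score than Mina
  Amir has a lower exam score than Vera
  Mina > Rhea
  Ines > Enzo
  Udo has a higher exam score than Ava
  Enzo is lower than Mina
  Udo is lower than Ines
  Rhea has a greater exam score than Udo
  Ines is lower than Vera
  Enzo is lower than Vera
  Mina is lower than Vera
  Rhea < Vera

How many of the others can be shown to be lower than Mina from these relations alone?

Directly below Mina: Ava, Rhea, Enzo.
One step further: Udo (4 so far).
Nothing else is reachable below Mina; 4 in all.

4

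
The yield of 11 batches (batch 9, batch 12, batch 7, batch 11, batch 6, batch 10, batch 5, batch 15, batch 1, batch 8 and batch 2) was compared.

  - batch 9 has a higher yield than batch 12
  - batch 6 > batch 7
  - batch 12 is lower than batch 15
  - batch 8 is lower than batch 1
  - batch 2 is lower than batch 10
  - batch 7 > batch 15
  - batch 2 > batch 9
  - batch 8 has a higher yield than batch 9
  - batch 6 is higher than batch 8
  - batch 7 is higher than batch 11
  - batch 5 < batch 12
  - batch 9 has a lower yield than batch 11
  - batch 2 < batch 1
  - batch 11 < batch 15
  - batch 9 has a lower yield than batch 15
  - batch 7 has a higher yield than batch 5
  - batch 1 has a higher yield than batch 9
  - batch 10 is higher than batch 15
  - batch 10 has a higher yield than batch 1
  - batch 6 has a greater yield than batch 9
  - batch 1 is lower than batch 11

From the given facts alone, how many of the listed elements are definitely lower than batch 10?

8

From batch 10 the given relations immediately reach batch 2, batch 1, batch 15.
From those, batch 12, batch 9, batch 8, batch 11 — 7 in total.
From those, batch 5 — 8 in total.
No other element is forced below batch 10 by the given relations, so the count is 8.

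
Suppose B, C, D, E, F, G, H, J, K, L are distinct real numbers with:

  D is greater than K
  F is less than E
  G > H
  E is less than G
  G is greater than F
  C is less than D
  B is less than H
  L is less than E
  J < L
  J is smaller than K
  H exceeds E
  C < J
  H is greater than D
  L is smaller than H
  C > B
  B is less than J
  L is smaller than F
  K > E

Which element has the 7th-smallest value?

Piecing the relations together gives one ordering: B < C < J < L < F < E < K < D < H < G.
Counting 7 from the smallest end gives K.

K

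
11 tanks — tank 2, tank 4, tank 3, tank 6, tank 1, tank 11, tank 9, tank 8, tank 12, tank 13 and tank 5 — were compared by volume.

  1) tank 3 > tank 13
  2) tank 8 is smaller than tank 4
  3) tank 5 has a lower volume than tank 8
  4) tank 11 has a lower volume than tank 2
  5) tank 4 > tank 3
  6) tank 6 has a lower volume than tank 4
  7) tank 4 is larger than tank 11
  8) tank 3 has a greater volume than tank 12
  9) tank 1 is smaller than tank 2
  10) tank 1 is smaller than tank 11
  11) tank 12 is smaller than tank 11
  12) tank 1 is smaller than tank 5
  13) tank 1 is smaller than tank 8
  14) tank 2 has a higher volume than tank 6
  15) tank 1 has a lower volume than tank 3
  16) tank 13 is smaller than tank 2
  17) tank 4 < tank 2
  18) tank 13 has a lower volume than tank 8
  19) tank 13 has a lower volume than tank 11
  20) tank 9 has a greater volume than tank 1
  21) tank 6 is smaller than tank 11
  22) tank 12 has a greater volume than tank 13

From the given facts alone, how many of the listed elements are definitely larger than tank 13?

6

The elements the relations force above tank 13 are tank 12, tank 8, tank 11, tank 3, tank 4, tank 2 — no chain reaches any other.
That is 6.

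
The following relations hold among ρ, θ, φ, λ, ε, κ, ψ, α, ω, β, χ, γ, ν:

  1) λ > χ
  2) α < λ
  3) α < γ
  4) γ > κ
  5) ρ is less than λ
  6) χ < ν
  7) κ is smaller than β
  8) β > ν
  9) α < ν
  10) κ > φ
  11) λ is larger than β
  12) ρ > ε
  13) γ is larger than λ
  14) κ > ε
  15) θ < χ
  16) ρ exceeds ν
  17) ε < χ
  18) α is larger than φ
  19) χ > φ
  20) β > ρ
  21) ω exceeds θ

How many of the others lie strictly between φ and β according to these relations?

The relations place φ below β. An element lies strictly between them when it is forced above φ and also forced below β.
Above φ: {α, κ, χ, ν, ρ, λ, γ}. Below β: {α, ε, θ, κ, χ, ν, ρ}.
Intersection: {α, κ, χ, ν, ρ} — 5.

5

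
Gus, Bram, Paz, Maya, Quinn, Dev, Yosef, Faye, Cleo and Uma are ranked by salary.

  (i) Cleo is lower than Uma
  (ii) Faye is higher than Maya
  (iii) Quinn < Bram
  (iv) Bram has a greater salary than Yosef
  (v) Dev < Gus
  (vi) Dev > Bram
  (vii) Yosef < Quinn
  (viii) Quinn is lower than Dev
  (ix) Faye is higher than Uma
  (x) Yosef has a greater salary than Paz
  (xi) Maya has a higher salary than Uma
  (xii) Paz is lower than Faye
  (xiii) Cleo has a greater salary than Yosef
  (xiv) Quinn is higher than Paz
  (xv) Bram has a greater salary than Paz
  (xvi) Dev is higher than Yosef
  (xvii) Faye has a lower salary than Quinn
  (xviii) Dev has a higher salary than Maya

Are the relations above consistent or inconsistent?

consistent

The single ordering Paz < Yosef < Cleo < Uma < Maya < Faye < Quinn < Bram < Dev < Gus satisfies every listed relation, so no contradiction arises.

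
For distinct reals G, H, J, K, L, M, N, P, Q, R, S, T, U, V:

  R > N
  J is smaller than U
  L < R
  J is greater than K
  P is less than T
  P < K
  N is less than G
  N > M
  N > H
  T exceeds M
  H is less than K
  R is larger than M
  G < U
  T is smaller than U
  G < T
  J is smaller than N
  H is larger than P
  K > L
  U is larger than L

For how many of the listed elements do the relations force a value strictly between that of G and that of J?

1

Chaining upward from J reaches: N, R, T, U.
Chaining downward from G reaches: P, L, H, K, M, N.
Strictly between J and G are those in both lists: N — 1 element.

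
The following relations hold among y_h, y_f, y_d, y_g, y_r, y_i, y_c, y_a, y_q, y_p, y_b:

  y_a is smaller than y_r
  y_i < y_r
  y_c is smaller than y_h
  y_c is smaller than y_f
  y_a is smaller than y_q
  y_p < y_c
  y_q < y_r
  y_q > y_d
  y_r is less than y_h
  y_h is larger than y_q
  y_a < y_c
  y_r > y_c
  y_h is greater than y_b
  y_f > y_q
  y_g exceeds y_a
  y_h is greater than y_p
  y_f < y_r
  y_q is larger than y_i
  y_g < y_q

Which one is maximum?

Chaining downward from y_h: directly below it, y_p, y_b, y_q, y_c, y_r; then y_i, y_d, y_a, y_g, y_f.
That covers every other element, and nothing is given above y_h, so y_h is the maximum.

y_h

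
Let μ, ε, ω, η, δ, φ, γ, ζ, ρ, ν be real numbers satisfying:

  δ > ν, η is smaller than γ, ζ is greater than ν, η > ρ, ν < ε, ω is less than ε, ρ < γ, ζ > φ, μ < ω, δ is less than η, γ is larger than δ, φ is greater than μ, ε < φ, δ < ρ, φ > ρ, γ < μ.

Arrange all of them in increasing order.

Each adjacent pair is fixed by a given relation: ν < δ; δ < ρ; ρ < η; η < γ; γ < μ; μ < ω; ω < ε; ε < φ; φ < ζ. Chaining them end to end gives the full order.

ν < δ < ρ < η < γ < μ < ω < ε < φ < ζ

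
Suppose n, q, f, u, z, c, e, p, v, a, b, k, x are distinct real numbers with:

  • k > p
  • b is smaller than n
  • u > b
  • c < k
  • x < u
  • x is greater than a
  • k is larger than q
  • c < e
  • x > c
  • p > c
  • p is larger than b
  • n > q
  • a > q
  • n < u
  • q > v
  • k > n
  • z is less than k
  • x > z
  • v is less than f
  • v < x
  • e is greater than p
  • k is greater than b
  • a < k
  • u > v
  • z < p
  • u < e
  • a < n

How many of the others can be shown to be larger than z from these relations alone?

The elements the relations force above z are x, p, u, k, e — no chain reaches any other.
That is 5.

5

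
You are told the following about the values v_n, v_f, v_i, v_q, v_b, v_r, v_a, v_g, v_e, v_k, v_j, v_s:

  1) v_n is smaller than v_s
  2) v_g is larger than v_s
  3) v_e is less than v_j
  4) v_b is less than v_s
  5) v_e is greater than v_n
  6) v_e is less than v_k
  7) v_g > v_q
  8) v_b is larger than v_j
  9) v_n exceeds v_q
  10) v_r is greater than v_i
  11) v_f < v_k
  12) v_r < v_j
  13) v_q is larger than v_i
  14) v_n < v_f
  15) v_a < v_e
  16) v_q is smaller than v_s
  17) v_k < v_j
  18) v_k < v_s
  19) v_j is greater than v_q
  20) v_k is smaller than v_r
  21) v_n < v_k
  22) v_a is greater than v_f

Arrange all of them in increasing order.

v_i < v_q < v_n < v_f < v_a < v_e < v_k < v_r < v_j < v_b < v_s < v_g

Nothing is placed below v_i, so it is least; from there v_i < v_q; v_q < v_n; v_n < v_f; v_f < v_a; v_a < v_e; v_e < v_k; v_k < v_r; v_r < v_j; v_j < v_b; v_b < v_s; v_s < v_g, each given directly.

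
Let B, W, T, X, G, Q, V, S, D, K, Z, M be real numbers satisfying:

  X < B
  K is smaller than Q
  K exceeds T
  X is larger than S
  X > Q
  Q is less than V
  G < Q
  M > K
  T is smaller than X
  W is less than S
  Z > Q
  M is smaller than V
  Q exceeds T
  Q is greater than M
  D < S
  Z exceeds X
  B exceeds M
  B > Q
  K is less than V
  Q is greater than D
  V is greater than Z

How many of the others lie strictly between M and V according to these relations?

Chaining upward from M reaches: Q, X, B, Z.
Chaining downward from V reaches: D, T, K, G, W, S, Q, X, Z.
Strictly between M and V are those in both lists: Q, X, Z — 3 elements.

3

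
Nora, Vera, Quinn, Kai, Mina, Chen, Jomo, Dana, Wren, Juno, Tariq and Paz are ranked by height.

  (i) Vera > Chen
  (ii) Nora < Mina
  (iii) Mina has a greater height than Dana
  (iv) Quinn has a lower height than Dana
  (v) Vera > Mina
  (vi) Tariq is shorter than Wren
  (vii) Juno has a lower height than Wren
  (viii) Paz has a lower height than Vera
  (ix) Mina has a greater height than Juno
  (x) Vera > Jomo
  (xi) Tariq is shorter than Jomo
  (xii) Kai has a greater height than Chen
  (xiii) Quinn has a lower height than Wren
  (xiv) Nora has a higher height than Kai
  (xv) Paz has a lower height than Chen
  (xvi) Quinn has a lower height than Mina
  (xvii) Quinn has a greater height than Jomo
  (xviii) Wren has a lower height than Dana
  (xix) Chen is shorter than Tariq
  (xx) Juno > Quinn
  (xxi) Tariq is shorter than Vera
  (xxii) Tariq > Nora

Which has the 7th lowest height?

Quinn

Chaining the given pairs: Paz < Chen < Kai < Nora < Tariq < Jomo < Quinn < Juno < Wren < Dana < Mina < Vera.
The 7th smallest is Quinn.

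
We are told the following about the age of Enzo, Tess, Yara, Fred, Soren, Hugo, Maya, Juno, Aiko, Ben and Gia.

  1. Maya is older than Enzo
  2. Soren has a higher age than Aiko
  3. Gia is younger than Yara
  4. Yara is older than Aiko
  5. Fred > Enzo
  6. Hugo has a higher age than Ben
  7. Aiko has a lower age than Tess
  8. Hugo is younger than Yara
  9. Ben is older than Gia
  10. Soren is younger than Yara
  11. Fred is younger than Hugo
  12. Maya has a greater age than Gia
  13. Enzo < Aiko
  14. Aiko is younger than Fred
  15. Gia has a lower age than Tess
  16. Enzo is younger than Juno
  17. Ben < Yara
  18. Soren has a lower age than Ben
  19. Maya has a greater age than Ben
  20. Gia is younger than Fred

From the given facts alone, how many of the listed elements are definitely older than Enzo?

The elements the relations force above Enzo are Juno, Aiko, Fred, Soren, Ben, Hugo, Tess, Maya, Yara — no chain reaches any other.
That is 9.

9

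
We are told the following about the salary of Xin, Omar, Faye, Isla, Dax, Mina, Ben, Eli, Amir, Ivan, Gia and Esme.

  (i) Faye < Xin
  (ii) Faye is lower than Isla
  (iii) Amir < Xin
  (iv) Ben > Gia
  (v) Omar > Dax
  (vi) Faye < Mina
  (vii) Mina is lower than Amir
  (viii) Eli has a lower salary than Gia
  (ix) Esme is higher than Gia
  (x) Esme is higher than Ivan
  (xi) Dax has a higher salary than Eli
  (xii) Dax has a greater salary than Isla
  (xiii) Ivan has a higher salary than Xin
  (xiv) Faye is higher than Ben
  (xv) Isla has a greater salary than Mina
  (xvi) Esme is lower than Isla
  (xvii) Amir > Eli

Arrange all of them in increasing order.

Nothing is placed below Eli, so it is least; from there Eli < Gia; Gia < Ben; Ben < Faye; Faye < Mina; Mina < Amir; Amir < Xin; Xin < Ivan; Ivan < Esme; Esme < Isla; Isla < Dax; Dax < Omar, each given directly.

Eli < Gia < Ben < Faye < Mina < Amir < Xin < Ivan < Esme < Isla < Dax < Omar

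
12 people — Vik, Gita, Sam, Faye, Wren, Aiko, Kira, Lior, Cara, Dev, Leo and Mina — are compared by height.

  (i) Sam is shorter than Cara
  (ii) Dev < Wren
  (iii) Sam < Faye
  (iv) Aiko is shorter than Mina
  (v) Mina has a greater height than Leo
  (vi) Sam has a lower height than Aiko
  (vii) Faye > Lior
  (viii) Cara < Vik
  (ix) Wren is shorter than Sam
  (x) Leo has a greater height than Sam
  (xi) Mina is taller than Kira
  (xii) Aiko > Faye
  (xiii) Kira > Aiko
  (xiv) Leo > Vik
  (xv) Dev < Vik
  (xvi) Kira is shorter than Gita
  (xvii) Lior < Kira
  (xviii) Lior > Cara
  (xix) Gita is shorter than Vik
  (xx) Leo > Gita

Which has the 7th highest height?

Piecing the relations together gives one ordering: Dev < Wren < Sam < Cara < Lior < Faye < Aiko < Kira < Gita < Vik < Leo < Mina.
The 7th largest is Faye.

Faye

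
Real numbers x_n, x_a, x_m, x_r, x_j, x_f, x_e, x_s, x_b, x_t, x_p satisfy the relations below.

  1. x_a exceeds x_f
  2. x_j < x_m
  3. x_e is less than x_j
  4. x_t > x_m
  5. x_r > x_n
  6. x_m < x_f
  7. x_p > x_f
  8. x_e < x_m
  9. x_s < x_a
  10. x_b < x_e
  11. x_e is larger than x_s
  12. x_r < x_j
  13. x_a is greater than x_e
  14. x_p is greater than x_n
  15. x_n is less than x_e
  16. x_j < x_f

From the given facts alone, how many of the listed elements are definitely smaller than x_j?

5

Directly below x_j: x_r, x_e.
One step further: x_s, x_n, x_b (5 so far).
Nothing else is reachable below x_j; 5 in all.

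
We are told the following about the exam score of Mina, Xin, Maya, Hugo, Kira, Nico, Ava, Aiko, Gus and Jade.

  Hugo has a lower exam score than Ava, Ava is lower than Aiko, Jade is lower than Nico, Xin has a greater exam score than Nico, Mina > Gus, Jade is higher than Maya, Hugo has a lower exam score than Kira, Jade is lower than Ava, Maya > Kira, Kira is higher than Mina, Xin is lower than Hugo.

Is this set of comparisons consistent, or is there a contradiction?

Chaining the given relations yields Kira < Maya < Jade < Nico < Xin < Hugo, so Kira < Hugo. But one relation states Hugo < Kira. These cannot both hold.

inconsistent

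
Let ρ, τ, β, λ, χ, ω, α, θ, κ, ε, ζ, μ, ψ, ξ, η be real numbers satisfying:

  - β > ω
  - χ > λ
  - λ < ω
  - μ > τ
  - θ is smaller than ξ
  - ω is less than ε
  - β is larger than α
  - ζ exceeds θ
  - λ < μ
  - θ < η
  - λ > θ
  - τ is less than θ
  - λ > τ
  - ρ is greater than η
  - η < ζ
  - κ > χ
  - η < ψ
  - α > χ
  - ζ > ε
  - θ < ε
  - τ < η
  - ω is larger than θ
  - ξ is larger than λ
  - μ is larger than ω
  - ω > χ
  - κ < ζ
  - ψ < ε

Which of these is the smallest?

θ is not least since τ < θ; η is not least since τ < η; λ is not least since θ < λ; ρ is not least since η < ρ; ξ is not least since θ < ξ; χ is not least since λ < χ; ω is not least since λ < ω; α is not least since χ < α; κ is not least since χ < κ; ψ is not least since η < ψ; ε is not least since ψ < ε; μ is not least since λ < μ; β is not least since ω < β; ζ is not least since κ < ζ.
Only τ has nothing below it, so τ is the smallest.

τ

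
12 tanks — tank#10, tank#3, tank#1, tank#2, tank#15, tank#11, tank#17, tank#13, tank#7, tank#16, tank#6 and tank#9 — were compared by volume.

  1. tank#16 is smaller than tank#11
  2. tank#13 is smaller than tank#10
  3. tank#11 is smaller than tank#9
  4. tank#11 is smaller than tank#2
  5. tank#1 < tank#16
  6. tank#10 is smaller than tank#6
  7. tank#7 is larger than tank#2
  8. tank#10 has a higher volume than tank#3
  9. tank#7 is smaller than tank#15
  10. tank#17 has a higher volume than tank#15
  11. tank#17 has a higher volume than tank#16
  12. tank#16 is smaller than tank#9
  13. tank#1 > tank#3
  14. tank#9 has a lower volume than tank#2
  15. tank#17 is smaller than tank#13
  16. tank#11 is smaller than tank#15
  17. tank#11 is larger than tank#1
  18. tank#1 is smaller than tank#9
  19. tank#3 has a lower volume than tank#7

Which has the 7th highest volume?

Chaining the given pairs: tank#3 < tank#1 < tank#16 < tank#11 < tank#9 < tank#2 < tank#7 < tank#15 < tank#17 < tank#13 < tank#10 < tank#6.
The 7th largest is tank#2.

tank#2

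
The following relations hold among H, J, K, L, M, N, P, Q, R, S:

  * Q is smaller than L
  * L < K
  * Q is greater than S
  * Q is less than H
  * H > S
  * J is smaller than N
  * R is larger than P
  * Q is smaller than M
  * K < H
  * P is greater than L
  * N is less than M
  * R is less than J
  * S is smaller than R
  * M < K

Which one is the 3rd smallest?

L

Piecing the relations together gives one ordering: S < Q < L < P < R < J < N < M < K < H.
Counting 3 from the smallest end gives L.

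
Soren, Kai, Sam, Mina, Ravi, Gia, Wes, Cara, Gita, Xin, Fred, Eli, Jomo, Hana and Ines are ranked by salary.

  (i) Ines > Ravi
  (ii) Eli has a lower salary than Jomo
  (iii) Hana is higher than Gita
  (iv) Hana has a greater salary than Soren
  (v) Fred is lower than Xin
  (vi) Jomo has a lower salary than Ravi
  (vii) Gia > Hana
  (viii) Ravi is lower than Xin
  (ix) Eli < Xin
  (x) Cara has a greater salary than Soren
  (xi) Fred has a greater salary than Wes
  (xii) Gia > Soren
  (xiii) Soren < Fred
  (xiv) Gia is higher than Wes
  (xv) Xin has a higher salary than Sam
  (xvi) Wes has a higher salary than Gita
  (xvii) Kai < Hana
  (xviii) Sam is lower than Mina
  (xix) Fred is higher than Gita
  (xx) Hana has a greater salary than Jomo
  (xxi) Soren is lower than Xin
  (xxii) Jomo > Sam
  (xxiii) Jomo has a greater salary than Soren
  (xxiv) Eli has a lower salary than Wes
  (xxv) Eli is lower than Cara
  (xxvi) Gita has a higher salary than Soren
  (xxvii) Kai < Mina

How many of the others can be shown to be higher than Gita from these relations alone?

Directly above Gita: Wes, Hana, Fred.
One step further: Xin, Gia (5 so far).
No other element is forced above Gita by the given relations, so the count is 5.

5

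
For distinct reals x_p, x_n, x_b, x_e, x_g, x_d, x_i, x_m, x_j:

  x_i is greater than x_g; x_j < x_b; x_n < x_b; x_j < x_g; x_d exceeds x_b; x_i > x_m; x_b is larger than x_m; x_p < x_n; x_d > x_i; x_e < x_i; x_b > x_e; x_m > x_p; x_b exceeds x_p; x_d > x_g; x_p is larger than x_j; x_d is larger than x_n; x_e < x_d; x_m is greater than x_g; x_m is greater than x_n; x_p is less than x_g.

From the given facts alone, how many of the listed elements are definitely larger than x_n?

Directly above x_n: x_m, x_b, x_d.
One step further: x_i (4 so far).
No other element is forced above x_n by the given relations, so the count is 4.

4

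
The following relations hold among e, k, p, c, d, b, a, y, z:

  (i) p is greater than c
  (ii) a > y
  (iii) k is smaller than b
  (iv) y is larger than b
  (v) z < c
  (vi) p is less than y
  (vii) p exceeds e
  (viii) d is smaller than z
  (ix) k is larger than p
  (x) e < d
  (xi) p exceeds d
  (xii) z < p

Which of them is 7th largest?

z

The consecutive relations fix a unique order: e < d < z < c < p < k < b < y < a.
The 7th largest is z.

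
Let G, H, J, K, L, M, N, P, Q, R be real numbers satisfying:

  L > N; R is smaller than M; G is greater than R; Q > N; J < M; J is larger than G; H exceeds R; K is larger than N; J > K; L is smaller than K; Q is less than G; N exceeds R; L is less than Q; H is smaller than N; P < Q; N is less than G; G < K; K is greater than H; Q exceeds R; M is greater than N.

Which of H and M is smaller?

H

H < N < L < Q < G < K < J < M, by transitivity through N, L, Q, G, K, J.
So H < M; H is the smaller of the two.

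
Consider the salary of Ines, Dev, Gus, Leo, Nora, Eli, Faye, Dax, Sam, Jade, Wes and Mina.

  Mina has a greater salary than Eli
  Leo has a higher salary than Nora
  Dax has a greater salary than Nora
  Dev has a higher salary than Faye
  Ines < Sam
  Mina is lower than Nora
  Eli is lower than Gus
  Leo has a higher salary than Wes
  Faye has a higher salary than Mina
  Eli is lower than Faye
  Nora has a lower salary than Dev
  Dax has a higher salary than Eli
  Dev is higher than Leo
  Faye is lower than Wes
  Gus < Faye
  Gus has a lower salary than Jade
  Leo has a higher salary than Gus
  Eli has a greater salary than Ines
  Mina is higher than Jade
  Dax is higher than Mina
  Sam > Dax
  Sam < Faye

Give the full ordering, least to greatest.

Each adjacent pair is fixed by a given relation: Ines < Eli; Eli < Gus; Gus < Jade; Jade < Mina; Mina < Nora; Nora < Dax; Dax < Sam; Sam < Faye; Faye < Wes; Wes < Leo; Leo < Dev. Chaining them end to end gives the full order.

Ines < Eli < Gus < Jade < Mina < Nora < Dax < Sam < Faye < Wes < Leo < Dev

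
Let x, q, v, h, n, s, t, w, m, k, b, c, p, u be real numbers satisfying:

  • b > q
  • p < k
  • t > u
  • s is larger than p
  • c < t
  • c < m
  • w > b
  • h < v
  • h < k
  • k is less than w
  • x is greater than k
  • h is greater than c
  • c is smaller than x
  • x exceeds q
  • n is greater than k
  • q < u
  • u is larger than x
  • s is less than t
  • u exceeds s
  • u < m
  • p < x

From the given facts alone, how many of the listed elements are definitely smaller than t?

8

Directly below t: c, s, u.
One step further: q, p, x (6 so far).
One step further: k (7 so far).
One step further: h (8 so far).
Nothing else is reachable below t; 8 in all.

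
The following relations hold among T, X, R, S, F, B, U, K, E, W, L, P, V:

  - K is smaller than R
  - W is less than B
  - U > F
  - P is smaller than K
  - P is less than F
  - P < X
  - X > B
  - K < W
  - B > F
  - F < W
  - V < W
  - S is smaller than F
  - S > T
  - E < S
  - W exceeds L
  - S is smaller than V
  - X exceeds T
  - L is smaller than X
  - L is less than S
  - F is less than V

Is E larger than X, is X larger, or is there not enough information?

Link the given pairs in sequence: E < S; S < F; F < V; V < W; W < B; B < X.
Together: E < S < F < V < W < B < X.
So X is larger.

X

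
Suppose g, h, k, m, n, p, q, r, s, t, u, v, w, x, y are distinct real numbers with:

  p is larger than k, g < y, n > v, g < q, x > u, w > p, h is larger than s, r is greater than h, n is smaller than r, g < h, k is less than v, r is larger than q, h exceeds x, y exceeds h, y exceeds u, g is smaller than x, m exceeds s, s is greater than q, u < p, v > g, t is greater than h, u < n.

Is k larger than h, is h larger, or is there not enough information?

Following every chain through k: above k we get p, v, n, w, r.
h is not reached, and no chain runs the other way from h to k.
So the given relations leave the order of k and h undetermined.

undetermined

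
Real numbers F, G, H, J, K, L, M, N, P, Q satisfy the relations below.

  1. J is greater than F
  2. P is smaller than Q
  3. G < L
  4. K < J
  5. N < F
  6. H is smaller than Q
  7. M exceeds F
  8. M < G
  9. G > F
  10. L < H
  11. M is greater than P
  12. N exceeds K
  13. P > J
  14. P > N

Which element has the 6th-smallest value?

Chaining the given pairs: K < N < F < J < P < M < G < L < H < Q.
The 6th smallest is M.

M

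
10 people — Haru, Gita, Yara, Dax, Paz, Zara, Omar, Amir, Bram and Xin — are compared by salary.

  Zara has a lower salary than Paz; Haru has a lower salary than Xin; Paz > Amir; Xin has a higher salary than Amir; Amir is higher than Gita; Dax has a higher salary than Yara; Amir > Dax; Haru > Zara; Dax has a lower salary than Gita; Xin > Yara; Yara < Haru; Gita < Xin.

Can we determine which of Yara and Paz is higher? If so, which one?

Paz

Following the relations from Yara: Yara < Dax < Gita < Amir < Paz.
So Paz is higher.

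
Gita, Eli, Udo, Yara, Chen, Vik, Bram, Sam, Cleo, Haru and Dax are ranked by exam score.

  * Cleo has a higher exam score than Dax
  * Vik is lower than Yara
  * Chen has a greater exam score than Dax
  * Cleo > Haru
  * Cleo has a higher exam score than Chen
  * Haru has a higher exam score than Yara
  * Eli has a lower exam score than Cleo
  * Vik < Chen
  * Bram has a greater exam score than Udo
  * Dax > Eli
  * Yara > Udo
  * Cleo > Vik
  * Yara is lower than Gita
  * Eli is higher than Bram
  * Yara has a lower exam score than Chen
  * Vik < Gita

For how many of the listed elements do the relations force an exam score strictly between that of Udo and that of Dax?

The relations place Udo below Dax. An element lies strictly between them when it is forced above Udo and also forced below Dax.
Above Udo: {Yara, Bram, Eli, Haru, Gita, Chen, Cleo}. Below Dax: {Bram, Eli}.
Intersection: {Bram, Eli} — 2.

2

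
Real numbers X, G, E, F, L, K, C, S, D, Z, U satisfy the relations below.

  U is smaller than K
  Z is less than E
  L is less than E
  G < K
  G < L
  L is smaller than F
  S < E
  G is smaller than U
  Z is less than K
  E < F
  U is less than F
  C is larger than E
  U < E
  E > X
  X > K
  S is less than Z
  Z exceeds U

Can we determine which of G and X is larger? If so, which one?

X

The relevant relations are G < U; U < Z; Z < K; K < X.
Chaining these gives G < U < Z < K < X.
So X is larger.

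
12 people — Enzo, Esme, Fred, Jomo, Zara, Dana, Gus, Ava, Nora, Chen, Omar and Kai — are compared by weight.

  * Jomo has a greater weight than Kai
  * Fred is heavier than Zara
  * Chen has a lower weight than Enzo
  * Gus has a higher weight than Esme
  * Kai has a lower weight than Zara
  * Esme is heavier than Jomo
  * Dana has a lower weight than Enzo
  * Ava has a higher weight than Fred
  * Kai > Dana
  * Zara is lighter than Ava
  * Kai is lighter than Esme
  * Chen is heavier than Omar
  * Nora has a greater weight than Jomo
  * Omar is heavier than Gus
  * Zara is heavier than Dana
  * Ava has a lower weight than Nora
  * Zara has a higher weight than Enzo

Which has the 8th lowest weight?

Piecing the relations together gives one ordering: Dana < Kai < Jomo < Esme < Gus < Omar < Chen < Enzo < Zara < Fred < Ava < Nora.
Counting 8 from the smallest end gives Enzo.

Enzo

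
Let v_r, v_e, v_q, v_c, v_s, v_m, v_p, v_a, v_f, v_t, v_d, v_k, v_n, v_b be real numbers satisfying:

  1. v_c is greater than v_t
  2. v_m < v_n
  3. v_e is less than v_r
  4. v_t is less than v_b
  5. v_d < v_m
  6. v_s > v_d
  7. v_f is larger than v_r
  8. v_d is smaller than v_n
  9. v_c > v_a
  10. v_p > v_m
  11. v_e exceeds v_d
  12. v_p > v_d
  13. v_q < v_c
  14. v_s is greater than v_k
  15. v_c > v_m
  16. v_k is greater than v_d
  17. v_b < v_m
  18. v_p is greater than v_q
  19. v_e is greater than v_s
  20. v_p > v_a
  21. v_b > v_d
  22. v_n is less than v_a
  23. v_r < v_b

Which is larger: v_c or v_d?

Link the given pairs in sequence: v_d < v_k; v_k < v_s; v_s < v_e; v_e < v_r; v_r < v_b; v_b < v_m; v_m < v_n; v_n < v_a; v_a < v_c.
Together: v_d < v_k < v_s < v_e < v_r < v_b < v_m < v_n < v_a < v_c.
So v_d < v_c; v_c is the larger of the two.

v_c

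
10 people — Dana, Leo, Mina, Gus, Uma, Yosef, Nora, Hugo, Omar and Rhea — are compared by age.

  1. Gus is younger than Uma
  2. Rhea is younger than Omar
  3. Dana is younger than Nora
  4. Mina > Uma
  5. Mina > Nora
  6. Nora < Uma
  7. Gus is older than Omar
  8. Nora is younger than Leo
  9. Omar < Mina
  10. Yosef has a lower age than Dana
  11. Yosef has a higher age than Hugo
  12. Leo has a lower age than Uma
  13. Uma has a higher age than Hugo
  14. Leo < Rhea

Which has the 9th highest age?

Yosef

Piecing the relations together gives one ordering: Hugo < Yosef < Dana < Nora < Leo < Rhea < Omar < Gus < Uma < Mina.
The 9th largest is Yosef.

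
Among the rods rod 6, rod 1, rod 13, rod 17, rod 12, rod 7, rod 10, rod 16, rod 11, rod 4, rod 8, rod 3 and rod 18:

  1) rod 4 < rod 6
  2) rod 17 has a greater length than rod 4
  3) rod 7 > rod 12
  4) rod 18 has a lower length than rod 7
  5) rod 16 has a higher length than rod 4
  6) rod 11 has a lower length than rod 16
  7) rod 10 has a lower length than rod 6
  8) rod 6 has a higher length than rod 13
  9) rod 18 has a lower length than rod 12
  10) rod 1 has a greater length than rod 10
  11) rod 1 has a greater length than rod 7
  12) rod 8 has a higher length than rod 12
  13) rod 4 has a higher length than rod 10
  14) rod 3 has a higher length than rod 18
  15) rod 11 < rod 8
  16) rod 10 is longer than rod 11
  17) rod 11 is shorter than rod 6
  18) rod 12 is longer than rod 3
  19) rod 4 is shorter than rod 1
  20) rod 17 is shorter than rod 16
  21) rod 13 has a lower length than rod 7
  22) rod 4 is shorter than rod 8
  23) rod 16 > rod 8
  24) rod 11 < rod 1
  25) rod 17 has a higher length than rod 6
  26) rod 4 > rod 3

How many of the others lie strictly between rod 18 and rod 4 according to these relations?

The relations place rod 18 below rod 4. An element lies strictly between them when it is forced above rod 18 and also forced below rod 4.
Above rod 18: {rod 3, rod 12, rod 6, rod 7, rod 8, rod 17, rod 16, rod 1}. Below rod 4: {rod 11, rod 10, rod 3}.
Intersection: {rod 3} — 1.

1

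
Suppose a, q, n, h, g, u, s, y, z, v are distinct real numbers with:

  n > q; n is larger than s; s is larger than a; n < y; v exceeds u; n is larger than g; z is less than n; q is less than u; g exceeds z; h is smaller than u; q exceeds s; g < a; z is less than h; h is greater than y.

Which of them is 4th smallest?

Chaining the given pairs: z < g < a < s < q < n < y < h < u < v.
Counting 4 from the smallest end gives s.

s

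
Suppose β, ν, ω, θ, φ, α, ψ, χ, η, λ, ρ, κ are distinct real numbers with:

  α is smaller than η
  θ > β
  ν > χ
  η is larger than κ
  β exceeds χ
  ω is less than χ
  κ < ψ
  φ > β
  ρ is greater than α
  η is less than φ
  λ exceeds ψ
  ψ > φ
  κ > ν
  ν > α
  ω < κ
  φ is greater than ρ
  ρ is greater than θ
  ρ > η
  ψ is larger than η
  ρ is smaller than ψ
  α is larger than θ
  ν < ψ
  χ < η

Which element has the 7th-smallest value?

The consecutive relations fix a unique order: ω < χ < β < θ < α < ν < κ < η < ρ < φ < ψ < λ.
Counting 7 from the smallest end gives κ.

κ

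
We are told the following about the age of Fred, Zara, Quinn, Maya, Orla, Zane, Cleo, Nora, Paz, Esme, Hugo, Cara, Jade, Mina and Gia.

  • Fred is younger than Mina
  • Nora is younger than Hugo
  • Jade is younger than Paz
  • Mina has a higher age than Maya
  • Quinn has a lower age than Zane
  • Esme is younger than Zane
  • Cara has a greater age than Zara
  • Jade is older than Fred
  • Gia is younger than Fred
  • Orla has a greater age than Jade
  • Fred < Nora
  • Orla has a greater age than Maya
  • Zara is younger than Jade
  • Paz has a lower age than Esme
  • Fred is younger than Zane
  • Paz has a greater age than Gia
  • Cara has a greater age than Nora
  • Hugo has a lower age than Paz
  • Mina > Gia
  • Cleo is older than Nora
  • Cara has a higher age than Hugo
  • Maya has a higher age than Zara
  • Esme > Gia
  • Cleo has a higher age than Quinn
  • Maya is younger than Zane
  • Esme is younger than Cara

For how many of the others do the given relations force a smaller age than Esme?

Directly below Esme: Gia, Paz.
One step further: Jade, Hugo (4 so far).
One step further: Zara, Fred, Nora (7 so far).
Nothing else is reachable below Esme; 7 in all.

7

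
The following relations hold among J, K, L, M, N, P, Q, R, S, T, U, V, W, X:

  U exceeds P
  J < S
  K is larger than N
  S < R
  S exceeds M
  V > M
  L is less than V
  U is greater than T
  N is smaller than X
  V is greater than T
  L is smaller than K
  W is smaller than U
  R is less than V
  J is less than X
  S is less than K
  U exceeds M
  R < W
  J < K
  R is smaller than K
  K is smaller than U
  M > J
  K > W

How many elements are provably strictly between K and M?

Chaining upward from M reaches: S, R, V, W, U.
Chaining downward from K reaches: J, N, S, L, R, W.
Strictly between M and K are those in both lists: S, R, W — 3 elements.

3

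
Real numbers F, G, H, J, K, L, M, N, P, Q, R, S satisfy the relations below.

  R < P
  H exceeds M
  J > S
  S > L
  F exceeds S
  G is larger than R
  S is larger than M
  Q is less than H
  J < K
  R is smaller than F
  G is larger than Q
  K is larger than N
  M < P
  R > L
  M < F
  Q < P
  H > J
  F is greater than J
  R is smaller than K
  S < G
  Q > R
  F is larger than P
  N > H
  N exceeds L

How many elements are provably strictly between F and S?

The relations place S below F. An element lies strictly between them when it is forced above S and also forced below F.
Above S: {G, J, H, N, K}. Below F: {L, M, R, Q, J, P}.
Intersection: {J} — 1.

1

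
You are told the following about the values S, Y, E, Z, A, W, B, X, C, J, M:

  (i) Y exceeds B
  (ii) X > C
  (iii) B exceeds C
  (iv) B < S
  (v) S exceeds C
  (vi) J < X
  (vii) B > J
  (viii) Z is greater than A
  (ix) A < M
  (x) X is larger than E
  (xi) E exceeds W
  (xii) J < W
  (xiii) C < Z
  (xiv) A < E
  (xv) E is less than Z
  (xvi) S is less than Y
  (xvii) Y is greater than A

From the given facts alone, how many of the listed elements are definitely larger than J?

The elements the relations force above J are B, W, E, X, Z, S, Y — no chain reaches any other.
That is 7.

7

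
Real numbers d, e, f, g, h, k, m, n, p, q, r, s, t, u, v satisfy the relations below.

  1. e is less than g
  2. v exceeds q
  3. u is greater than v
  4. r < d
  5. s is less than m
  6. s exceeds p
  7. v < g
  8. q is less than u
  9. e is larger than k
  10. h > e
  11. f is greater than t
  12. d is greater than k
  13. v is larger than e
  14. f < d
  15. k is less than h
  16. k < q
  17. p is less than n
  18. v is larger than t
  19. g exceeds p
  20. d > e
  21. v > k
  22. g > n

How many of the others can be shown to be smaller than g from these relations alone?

7

From g the given relations immediately reach p, e, v, n.
From those, t, k, q — 7 in total.
Nothing else is reachable below g; 7 in all.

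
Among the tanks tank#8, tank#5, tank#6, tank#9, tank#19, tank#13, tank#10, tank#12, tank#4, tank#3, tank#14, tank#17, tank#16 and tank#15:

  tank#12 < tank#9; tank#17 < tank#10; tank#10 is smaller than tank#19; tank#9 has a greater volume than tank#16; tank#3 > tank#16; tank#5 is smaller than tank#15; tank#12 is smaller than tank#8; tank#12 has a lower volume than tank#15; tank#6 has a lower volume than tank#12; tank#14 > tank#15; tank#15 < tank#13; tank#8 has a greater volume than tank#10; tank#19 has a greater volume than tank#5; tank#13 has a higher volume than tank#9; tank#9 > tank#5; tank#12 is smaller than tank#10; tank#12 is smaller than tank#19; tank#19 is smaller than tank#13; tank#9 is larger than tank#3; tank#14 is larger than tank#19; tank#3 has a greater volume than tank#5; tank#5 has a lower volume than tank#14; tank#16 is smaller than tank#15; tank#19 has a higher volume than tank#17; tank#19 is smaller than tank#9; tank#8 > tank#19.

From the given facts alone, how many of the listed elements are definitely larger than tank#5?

7

Directly above tank#5: tank#3, tank#15, tank#19, tank#9, tank#14.
One step further: tank#8, tank#13 (7 so far).
Nothing else is reachable above tank#5; 7 in all.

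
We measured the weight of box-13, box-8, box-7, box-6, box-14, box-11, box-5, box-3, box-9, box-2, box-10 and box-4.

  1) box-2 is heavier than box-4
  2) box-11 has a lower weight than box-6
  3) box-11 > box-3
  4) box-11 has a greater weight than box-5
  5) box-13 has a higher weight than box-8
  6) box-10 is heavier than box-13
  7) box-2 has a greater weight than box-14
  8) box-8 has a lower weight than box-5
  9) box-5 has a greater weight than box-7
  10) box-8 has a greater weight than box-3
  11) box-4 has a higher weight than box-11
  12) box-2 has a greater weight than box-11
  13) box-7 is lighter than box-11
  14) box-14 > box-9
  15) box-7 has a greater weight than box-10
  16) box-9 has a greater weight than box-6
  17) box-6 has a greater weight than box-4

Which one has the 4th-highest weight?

Piecing the relations together gives one ordering: box-3 < box-8 < box-13 < box-10 < box-7 < box-5 < box-11 < box-4 < box-6 < box-9 < box-14 < box-2.
The 4th largest is box-6.

box-6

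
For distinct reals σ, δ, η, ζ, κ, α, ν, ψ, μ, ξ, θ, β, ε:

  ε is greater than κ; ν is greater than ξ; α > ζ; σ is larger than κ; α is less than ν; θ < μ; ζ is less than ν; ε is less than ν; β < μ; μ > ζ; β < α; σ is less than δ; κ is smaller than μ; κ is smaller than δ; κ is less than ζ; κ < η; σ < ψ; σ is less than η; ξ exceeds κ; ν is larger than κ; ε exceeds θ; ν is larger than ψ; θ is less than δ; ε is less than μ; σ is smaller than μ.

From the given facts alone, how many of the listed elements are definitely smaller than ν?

9

Directly below ν: κ, ε, ψ, ξ, ζ, α.
One step further: β, θ, σ (9 so far).
No other element is forced below ν by the given relations, so the count is 9.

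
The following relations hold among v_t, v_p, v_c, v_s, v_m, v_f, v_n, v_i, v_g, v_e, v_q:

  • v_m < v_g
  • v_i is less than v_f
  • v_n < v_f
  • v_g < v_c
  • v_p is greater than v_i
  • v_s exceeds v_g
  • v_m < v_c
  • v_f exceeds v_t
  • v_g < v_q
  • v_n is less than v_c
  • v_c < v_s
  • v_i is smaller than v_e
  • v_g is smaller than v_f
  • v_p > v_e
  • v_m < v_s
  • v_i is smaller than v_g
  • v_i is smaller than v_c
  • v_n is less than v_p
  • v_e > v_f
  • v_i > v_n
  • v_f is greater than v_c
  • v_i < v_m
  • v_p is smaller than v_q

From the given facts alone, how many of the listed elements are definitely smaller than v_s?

5

Directly below v_s: v_m, v_g, v_c.
One step further: v_n, v_i (5 so far).
No other element is forced below v_s by the given relations, so the count is 5.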